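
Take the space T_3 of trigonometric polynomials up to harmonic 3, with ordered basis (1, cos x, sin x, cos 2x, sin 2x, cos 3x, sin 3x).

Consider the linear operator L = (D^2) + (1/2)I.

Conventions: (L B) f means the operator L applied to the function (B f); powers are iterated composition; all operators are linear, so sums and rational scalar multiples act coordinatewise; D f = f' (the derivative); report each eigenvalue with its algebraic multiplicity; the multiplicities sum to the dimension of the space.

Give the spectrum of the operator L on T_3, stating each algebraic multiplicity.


λ = -17/2 (multiplicity 2), λ = -7/2 (multiplicity 2), λ = -1/2 (multiplicity 2), λ = 1/2 (multiplicity 1)

image of 1: 1/2
image of cos x: -(1/2)cos x
image of sin x: -(1/2)sin x
image of cos 2x: -(7/2)cos 2x
image of sin 2x: -(7/2)sin 2x
image of cos 3x: -(17/2)cos 3x
image of sin 3x: -(17/2)sin 3x
the matrix is diagonal; its diagonal is (1/2, -1/2, -1/2, -7/2, -7/2, -17/2, -17/2)
for a triangular matrix the eigenvalues are the diagonal entries, with algebraic multiplicity their repetition count


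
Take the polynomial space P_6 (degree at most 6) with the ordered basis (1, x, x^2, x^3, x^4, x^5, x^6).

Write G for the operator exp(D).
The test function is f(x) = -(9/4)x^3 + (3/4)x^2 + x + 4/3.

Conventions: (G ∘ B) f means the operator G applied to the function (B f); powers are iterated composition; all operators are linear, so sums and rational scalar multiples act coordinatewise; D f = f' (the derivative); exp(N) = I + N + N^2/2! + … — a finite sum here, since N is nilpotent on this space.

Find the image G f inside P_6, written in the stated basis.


g(x) = -(9/4)x^3 - 6x^2 - (17/4)x + 5/6

order-1 term: -(27/4)x^2 + (3/2)x + 1
order-2 term: -(27/4)x + 3/4
order-3 term: -9/4
the series for exp(D) f terminates at order 3
exp(D) f = -(9/4)x^3 - 6x^2 - (17/4)x + 5/6


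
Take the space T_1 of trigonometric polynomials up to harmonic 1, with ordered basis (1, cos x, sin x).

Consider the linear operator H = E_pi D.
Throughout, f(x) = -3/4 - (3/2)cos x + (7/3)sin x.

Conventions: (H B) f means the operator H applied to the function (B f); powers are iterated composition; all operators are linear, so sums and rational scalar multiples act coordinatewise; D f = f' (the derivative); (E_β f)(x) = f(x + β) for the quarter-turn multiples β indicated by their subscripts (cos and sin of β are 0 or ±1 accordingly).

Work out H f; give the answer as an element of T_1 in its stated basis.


D f = (7/3)cos x + (3/2)sin x
E_pi D f = -(7/3)cos x - (3/2)sin x

g(x) = -(7/3)cos x - (3/2)sin x


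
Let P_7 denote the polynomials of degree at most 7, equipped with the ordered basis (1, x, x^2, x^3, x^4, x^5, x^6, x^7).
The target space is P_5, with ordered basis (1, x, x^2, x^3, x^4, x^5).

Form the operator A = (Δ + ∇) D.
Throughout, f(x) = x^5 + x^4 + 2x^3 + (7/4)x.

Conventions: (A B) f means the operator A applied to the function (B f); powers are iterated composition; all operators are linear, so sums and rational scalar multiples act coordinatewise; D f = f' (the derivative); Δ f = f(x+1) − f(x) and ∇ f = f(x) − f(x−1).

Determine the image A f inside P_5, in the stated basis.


the image equals g(x) = 40x^3 + 24x^2 + 64x + 8

D f = 5x^4 + 4x^3 + 6x^2 + 7/4
Δ D f = 20x^3 + 42x^2 + 44x + 15
∇ D f = 20x^3 - 18x^2 + 20x - 7
(Δ + ∇) D f = 40x^3 + 24x^2 + 64x + 8


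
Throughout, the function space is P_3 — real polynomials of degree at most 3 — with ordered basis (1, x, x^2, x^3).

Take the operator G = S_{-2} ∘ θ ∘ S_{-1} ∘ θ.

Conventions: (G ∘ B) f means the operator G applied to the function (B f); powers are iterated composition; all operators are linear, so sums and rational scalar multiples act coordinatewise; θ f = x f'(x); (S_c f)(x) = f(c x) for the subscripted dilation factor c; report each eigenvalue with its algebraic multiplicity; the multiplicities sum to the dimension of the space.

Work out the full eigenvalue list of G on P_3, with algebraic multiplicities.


image of 1: 0
image of x: 2x
image of x^2: 16x^2
image of x^3: 72x^3
the matrix is upper triangular; its diagonal is (0, 2, 16, 72)
for a triangular matrix the eigenvalues are the diagonal entries, with algebraic multiplicity their repetition count

λ = 0 (multiplicity 1), λ = 2 (multiplicity 1), λ = 16 (multiplicity 1), λ = 72 (multiplicity 1)


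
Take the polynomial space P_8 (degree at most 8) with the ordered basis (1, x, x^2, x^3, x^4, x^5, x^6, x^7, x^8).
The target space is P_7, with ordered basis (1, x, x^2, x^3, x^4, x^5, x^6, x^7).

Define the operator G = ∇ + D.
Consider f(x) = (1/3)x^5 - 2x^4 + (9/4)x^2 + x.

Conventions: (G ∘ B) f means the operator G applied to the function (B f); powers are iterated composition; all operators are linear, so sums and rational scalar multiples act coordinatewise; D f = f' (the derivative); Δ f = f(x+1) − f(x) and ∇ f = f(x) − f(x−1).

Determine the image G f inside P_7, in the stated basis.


the image equals g(x) = (10/3)x^4 - (58/3)x^3 + (46/3)x^2 - (2/3)x + 25/12

∇ f = (5/3)x^4 - (34/3)x^3 + (46/3)x^2 - (31/6)x + 13/12
D f = (5/3)x^4 - 8x^3 + (9/2)x + 1
(∇ + D) f = (10/3)x^4 - (58/3)x^3 + (46/3)x^2 - (2/3)x + 25/12


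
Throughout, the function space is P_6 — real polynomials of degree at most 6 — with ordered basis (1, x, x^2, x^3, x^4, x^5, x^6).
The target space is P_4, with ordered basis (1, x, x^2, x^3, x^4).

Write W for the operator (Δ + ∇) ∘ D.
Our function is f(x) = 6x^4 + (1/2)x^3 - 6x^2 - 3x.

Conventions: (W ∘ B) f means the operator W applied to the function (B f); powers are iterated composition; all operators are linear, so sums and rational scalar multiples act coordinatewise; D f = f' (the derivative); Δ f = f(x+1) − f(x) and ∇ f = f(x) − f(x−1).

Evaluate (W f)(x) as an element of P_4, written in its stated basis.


the image equals g(x) = 144x^2 + 6x + 24

D f = 24x^3 + (3/2)x^2 - 12x - 3
Δ D f = 72x^2 + 75x + 27/2
∇ D f = 72x^2 - 69x + 21/2
(Δ + ∇) D f = 144x^2 + 6x + 24


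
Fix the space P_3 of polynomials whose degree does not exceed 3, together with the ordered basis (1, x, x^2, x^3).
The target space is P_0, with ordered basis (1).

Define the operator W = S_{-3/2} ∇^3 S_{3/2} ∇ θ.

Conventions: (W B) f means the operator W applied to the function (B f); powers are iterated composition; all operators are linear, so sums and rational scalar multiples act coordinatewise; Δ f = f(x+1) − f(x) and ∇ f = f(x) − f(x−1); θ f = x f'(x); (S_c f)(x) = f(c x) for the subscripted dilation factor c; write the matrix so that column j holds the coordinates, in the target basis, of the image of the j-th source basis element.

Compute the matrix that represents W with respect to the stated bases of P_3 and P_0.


image of 1: 0
image of x: 0
image of x^2: 0
image of x^3: 0
each image's coordinates form column j of the matrix

the matrix is [[0, 0, 0, 0]] (rows listed top to bottom)


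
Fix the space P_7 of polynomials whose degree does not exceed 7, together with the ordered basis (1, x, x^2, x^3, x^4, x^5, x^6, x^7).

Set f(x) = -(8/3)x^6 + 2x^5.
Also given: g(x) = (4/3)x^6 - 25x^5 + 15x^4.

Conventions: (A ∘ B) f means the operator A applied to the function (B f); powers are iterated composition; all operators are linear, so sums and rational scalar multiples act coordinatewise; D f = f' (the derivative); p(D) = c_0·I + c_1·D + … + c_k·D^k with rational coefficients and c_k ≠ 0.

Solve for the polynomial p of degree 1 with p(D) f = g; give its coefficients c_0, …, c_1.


p(D) = -(1/2)·I + (3/2)·D, i.e. c_0 = -1/2, c_1 = 3/2

D^0 f = -(8/3)x^6 + 2x^5
D^1 f = -16x^5 + 10x^4
matching coefficients of g against c_0 f + c_1 Df + … from the top degree down determines the c_i
solution: c_0 = -1/2, c_1 = 3/2


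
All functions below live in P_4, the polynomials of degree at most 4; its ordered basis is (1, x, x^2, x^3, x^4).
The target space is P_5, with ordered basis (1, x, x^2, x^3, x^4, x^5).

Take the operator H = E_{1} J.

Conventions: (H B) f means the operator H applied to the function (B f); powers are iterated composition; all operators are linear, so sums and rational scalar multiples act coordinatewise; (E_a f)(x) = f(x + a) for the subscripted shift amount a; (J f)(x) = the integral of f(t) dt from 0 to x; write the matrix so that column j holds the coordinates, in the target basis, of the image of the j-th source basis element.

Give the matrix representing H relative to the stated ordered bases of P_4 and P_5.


the matrix is [[1, 1/2, 1/3, 1/4, 1/5]; [1, 1, 1, 1, 1]; [0, 1/2, 1, 3/2, 2]; [0, 0, 1/3, 1, 2]; [0, 0, 0, 1/4, 1]; [0, 0, 0, 0, 1/5]] (rows listed top to bottom)

image of 1: x + 1
image of x: (1/2)x^2 + x + 1/2
image of x^2: (1/3)x^3 + x^2 + x + 1/3
image of x^3: (1/4)x^4 + x^3 + (3/2)x^2 + x + 1/4
image of x^4: (1/5)x^5 + x^4 + 2x^3 + 2x^2 + x + 1/5
each image's coordinates form column j of the matrix


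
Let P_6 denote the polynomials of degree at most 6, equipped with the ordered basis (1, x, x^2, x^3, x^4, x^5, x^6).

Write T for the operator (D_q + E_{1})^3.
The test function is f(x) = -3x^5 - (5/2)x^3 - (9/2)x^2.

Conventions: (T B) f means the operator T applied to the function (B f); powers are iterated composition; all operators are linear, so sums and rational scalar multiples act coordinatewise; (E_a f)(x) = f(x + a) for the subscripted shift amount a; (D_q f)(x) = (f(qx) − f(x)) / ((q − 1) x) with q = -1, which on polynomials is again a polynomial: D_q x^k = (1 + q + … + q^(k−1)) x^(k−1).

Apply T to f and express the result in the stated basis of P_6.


D_q f = -3x^4 - (5/2)x^2
E_{1} f = -3x^5 - 15x^4 - (65/2)x^3 - 42x^2 - (63/2)x - 10
(D_q + E_{1}) f = -3x^5 - 18x^4 - (65/2)x^3 - (89/2)x^2 - (63/2)x - 10
D_q (D_q + E_{1}) f = -3x^4 - (65/2)x^2 - 63/2
E_{1} (D_q + E_{1}) f = -3x^5 - 33x^4 - (269/2)x^3 - 280x^2 - 305x - 279/2
(D_q + E_{1}) (D_q + E_{1}) f = -3x^5 - 36x^4 - (269/2)x^3 - (625/2)x^2 - 305x - 171
D_q (D_q + E_{1}) (D_q + E_{1}) f = -3x^4 - (269/2)x^2 - 305
E_{1} (D_q + E_{1}) (D_q + E_{1}) f = -3x^5 - 51x^4 - (617/2)x^3 - 962x^2 - (2985/2)x - 962
(D_q + E_{1}) (D_q + E_{1}) (D_q + E_{1}) f = -3x^5 - 54x^4 - (617/2)x^3 - (2193/2)x^2 - (2985/2)x - 1267

the image equals g(x) = -3x^5 - 54x^4 - (617/2)x^3 - (2193/2)x^2 - (2985/2)x - 1267


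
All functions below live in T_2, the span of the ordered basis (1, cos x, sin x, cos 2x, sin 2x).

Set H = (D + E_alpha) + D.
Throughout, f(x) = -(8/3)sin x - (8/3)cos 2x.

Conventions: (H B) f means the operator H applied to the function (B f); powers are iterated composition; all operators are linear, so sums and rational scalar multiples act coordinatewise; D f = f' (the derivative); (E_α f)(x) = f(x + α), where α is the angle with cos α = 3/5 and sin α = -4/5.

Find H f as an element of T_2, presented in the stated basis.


the image equals g(x) = -(16/5)cos x - (8/5)sin x + (56/75)cos 2x + (608/75)sin 2x

D f = -(8/3)cos x + (16/3)sin 2x
E_alpha f = (32/15)cos x - (8/5)sin x + (56/75)cos 2x - (64/25)sin 2x
(D + E_alpha) f = -(8/15)cos x - (8/5)sin x + (56/75)cos 2x + (208/75)sin 2x
D f = -(8/3)cos x + (16/3)sin 2x
((D + E_alpha) + D) f = -(16/5)cos x - (8/5)sin x + (56/75)cos 2x + (608/75)sin 2x


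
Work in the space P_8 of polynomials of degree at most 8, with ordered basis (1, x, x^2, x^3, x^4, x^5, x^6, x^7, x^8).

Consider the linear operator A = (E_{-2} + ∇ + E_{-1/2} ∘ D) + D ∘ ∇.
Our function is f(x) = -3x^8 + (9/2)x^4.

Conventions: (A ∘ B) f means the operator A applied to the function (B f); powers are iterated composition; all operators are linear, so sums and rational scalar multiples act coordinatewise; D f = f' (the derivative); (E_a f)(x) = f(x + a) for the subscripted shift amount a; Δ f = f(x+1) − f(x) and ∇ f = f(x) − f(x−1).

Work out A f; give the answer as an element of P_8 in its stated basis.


E_{-2} f = -3x^8 + 48x^7 - 336x^6 + 1344x^5 - (6711/2)x^4 + 5340x^3 - 5268x^2 + 2928x - 696
∇ f = -24x^7 + 84x^6 - 168x^5 + 210x^4 - 150x^3 + 57x^2 - 6x - 3/2
D f = -24x^7 + 18x^3
E_{-1/2} D f = -24x^7 + 84x^6 - 126x^5 + 105x^4 - (69/2)x^3 - (45/4)x^2 + (87/8)x - 33/16
(E_{-2} + ∇ + E_{-1/2} ∘ D) f = -3x^8 - 168x^6 + 1050x^5 - (6081/2)x^4 + (10311/2)x^3 - (20889/4)x^2 + (23463/8)x - 11193/16
∇ f = -24x^7 + 84x^6 - 168x^5 + 210x^4 - 150x^3 + 57x^2 - 6x - 3/2
D ∇ f = -168x^6 + 504x^5 - 840x^4 + 840x^3 - 450x^2 + 114x - 6
((E_{-2} + ∇ + E_{-1/2} ∘ D) + D ∘ ∇) f = -3x^8 - 336x^6 + 1554x^5 - (7761/2)x^4 + (11991/2)x^3 - (22689/4)x^2 + (24375/8)x - 11289/16

the image equals g(x) = -3x^8 - 336x^6 + 1554x^5 - (7761/2)x^4 + (11991/2)x^3 - (22689/4)x^2 + (24375/8)x - 11289/16


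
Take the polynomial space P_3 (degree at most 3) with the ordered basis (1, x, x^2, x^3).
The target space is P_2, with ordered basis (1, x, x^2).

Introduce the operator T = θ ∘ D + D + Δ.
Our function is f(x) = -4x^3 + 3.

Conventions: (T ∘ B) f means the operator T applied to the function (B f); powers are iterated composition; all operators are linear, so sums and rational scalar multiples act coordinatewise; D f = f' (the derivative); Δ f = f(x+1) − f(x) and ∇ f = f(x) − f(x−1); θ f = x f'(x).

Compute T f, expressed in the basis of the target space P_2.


D f = -12x^2
θ D f = -24x^2
D f = -12x^2
Δ f = -12x^2 - 12x - 4
(θ ∘ D + D + Δ) f = -48x^2 - 12x - 4

the result is g(x) = -48x^2 - 12x - 4


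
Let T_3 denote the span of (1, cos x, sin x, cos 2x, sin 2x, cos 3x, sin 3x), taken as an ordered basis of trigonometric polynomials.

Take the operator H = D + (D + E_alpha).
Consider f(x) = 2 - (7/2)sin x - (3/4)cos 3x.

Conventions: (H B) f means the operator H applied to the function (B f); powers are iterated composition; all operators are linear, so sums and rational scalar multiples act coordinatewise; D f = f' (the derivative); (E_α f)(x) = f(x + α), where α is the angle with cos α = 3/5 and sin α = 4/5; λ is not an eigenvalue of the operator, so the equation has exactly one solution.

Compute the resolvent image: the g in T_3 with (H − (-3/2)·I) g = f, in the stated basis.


g(x) = 4/5 + (4/5)cos x - (3/5)sin x - (423/40666)cos 3x - (2382/20333)sin 3x

write g with unknown coordinates in the stated basis and equate coefficients in (H − (-3/2)·I) g = f
solving from the highest basis element down gives g = 4/5 + (4/5)cos x - (3/5)sin x - (423/40666)cos 3x - (2382/20333)sin 3x
check: H g = 4/5 - (6/5)cos x - (13/5)sin x - (29865/40666)cos 3x + (3573/20333)sin 3x
so H g − (-3/2)·g = 2 - (7/2)sin x - (3/4)cos 3x = f ✓


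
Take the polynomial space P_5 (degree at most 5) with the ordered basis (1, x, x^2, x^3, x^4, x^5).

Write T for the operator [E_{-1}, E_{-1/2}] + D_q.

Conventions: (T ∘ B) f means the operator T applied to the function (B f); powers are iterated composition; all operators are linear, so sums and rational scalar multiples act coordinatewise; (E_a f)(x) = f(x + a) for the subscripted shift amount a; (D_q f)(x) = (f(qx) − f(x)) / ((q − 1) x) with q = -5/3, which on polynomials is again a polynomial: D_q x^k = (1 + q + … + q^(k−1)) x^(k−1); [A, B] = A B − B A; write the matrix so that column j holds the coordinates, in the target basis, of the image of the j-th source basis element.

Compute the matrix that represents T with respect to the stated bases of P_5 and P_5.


image of 1: 0
image of x: 1
image of x^2: -(2/3)x
image of x^3: (19/9)x^2
image of x^4: -(68/27)x^3
image of x^5: (421/81)x^4
each image's coordinates form column j of the matrix

the matrix is [[0, 1, 0, 0, 0, 0]; [0, 0, -2/3, 0, 0, 0]; [0, 0, 0, 19/9, 0, 0]; [0, 0, 0, 0, -68/27, 0]; [0, 0, 0, 0, 0, 421/81]; [0, 0, 0, 0, 0, 0]] (rows listed top to bottom)


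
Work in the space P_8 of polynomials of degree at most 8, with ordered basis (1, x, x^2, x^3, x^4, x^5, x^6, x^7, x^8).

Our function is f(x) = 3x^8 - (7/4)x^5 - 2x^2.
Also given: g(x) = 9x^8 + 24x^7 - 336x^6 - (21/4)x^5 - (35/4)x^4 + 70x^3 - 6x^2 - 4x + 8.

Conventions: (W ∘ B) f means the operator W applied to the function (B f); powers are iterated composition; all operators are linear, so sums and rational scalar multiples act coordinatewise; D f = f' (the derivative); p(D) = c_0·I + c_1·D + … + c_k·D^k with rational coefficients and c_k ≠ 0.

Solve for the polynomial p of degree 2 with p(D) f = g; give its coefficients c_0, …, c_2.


c_0 = 3, c_1 = 1, c_2 = -2

D^0 f = 3x^8 - (7/4)x^5 - 2x^2
D^1 f = 24x^7 - (35/4)x^4 - 4x
D^2 f = 168x^6 - 35x^3 - 4
matching coefficients of g against c_0 f + c_1 Df + … from the top degree down determines the c_i
solution: c_0 = 3, c_1 = 1, c_2 = -2


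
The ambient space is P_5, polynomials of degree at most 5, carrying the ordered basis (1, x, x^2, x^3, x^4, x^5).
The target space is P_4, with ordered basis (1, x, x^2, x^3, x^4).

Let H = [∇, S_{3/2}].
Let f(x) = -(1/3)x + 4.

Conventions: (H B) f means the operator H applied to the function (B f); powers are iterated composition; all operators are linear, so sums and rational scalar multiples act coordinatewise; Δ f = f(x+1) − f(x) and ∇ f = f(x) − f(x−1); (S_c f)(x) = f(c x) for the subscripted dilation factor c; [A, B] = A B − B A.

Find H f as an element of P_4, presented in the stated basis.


g(x) = -1/6

S_{3/2} f = -(1/2)x + 4
∇ S_{3/2} f = -1/2
∇ f = -1/3
S_{3/2} ∇ f = -1/3
[∇, S_{3/2}] f = -1/6


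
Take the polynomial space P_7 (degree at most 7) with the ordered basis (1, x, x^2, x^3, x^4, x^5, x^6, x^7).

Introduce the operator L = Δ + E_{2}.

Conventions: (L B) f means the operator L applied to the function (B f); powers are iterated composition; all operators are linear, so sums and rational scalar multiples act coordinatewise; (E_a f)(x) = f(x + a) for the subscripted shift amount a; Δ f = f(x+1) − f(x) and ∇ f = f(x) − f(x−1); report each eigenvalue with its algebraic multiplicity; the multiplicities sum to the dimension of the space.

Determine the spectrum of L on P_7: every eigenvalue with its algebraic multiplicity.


λ = 1 (multiplicity 8)

image of 1: 1
image of x: x + 3
image of x^2: x^2 + 6x + 5
image of x^3: x^3 + 9x^2 + 15x + 9
image of x^4: x^4 + 12x^3 + 30x^2 + 36x + 17
image of x^5: x^5 + 15x^4 + 50x^3 + 90x^2 + 85x + 33
image of x^6: x^6 + 18x^5 + 75x^4 + 180x^3 + 255x^2 + 198x + 65
image of x^7: x^7 + 21x^6 + 105x^5 + 315x^4 + 595x^3 + 693x^2 + 455x + 129
the matrix is upper triangular; its diagonal is (1, 1, 1, 1, 1, 1, 1, 1)
for a triangular matrix the eigenvalues are the diagonal entries, with algebraic multiplicity their repetition count


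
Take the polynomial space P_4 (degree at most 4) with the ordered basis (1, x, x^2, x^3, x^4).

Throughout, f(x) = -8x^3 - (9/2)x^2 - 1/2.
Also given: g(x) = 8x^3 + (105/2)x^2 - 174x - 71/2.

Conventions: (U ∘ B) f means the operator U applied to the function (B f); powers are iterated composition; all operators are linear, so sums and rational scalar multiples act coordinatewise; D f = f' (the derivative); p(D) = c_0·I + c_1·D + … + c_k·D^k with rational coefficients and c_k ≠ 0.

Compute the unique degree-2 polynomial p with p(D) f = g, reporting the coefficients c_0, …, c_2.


D^0 f = -8x^3 - (9/2)x^2 - 1/2
D^1 f = -24x^2 - 9x
D^2 f = -48x - 9
matching coefficients of g against c_0 f + c_1 Df + … from the top degree down determines the c_i
solution: c_0 = -1, c_1 = -2, c_2 = 4

c_0 = -1, c_1 = -2, c_2 = 4


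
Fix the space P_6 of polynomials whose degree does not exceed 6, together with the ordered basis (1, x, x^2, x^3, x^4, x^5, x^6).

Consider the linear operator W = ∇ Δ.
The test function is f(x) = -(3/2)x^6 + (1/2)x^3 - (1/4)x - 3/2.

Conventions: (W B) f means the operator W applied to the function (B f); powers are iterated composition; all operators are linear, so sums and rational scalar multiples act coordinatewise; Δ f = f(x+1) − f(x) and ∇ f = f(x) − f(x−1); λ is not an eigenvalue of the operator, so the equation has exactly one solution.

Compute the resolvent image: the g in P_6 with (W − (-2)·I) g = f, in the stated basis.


write g with unknown coordinates in the stated basis and equate coefficients in (W − (-2)·I) g = f
solving from the highest basis element down gives g = -(3/4)x^6 + (45/4)x^4 + (1/4)x^3 - (225/4)x^2 - (7/8)x + 45
check: W g = -(45/2)x^4 + (225/2)x^2 + (3/2)x - 183/2
so W g − (-2)·g = -(3/2)x^6 + (1/2)x^3 - (1/4)x - 3/2 = f ✓

the result is g(x) = -(3/4)x^6 + (45/4)x^4 + (1/4)x^3 - (225/4)x^2 - (7/8)x + 45


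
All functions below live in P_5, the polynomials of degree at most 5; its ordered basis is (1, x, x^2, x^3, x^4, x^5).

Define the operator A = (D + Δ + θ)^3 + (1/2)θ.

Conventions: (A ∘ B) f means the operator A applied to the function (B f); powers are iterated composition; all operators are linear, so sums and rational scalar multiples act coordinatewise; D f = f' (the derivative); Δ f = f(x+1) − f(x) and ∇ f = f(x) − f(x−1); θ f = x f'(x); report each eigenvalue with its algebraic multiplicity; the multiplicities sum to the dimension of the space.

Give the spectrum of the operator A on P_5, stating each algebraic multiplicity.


image of 1: 0
image of x: (3/2)x + 2
image of x^2: 9x^2 + 28x + 28
image of x^3: (57/2)x^3 + 114x^2 + 183x + 111
image of x^4: 66x^4 + 296x^3 + 600x^2 + 636x + 292
image of x^5: (255/2)x^5 + 610x^4 + 1450x^3 + 2130x^2 + 1865x + 745
the matrix is upper triangular; its diagonal is (0, 3/2, 9, 57/2, 66, 255/2)
for a triangular matrix the eigenvalues are the diagonal entries, with algebraic multiplicity their repetition count

λ = 0 (multiplicity 1), λ = 3/2 (multiplicity 1), λ = 9 (multiplicity 1), λ = 57/2 (multiplicity 1), λ = 66 (multiplicity 1), λ = 255/2 (multiplicity 1)


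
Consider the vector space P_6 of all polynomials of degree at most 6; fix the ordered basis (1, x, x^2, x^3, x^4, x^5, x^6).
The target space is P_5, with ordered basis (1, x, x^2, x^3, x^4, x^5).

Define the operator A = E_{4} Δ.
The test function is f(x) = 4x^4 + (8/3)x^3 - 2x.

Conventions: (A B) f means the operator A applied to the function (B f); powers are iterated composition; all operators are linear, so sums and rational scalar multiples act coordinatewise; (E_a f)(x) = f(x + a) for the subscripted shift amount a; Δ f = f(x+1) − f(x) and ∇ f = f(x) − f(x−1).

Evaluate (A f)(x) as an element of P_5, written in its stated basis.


Δ f = 16x^3 + 32x^2 + 24x + 14/3
E_{4} Δ f = 16x^3 + 224x^2 + 1048x + 4910/3

g(x) = 16x^3 + 224x^2 + 1048x + 4910/3


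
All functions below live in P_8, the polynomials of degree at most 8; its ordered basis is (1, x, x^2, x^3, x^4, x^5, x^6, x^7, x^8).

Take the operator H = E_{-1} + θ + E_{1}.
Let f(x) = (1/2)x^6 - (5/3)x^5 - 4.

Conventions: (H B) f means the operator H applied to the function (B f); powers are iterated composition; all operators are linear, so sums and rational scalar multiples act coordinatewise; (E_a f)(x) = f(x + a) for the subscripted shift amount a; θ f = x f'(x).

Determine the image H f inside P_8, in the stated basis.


g(x) = 4x^6 - (35/3)x^5 + 15x^4 - (100/3)x^3 + 15x^2 - (50/3)x - 7

E_{-1} f = (1/2)x^6 - (14/3)x^5 + (95/6)x^4 - (80/3)x^3 + (145/6)x^2 - (34/3)x - 11/6
θ f = 3x^6 - (25/3)x^5
E_{1} f = (1/2)x^6 + (4/3)x^5 - (5/6)x^4 - (20/3)x^3 - (55/6)x^2 - (16/3)x - 31/6
(E_{-1} + θ + E_{1}) f = 4x^6 - (35/3)x^5 + 15x^4 - (100/3)x^3 + 15x^2 - (50/3)x - 7


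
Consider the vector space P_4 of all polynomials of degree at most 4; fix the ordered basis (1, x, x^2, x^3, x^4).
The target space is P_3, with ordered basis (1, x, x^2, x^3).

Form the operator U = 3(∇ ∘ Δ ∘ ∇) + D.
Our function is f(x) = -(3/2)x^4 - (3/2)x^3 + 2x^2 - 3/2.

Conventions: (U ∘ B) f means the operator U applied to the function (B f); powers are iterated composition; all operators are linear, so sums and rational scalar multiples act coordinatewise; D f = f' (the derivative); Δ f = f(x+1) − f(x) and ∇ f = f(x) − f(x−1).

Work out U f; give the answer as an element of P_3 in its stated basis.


the result is g(x) = -6x^3 - (9/2)x^2 - 104x + 27

∇ f = -6x^3 + (9/2)x^2 + (5/2)x - 2
Δ ∇ f = -18x^2 - 9x + 1
∇ Δ ∇ f = -36x + 9
(3(∇ ∘ Δ ∘ ∇)) f = -108x + 27
D f = -6x^3 - (9/2)x^2 + 4x
(3(∇ ∘ Δ ∘ ∇) + D) f = -6x^3 - (9/2)x^2 - 104x + 27


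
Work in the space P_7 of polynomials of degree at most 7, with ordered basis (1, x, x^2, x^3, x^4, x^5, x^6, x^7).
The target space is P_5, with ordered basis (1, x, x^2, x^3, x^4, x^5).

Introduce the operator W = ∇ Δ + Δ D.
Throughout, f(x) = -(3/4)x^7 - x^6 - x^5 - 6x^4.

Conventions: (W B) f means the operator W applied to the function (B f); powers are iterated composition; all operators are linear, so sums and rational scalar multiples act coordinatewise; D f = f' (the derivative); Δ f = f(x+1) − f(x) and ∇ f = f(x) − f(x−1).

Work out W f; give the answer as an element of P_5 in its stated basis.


the image equals g(x) = -63x^5 - (555/4)x^4 - (515/2)x^3 - (1371/4)x^2 - 174x - 217/4

Δ f = -(21/4)x^6 - (87/4)x^5 - (185/4)x^4 - (321/4)x^3 - (307/4)x^2 - (161/4)x - 35/4
∇ Δ f = -(63/2)x^5 - 30x^4 - (145/2)x^3 - 102x^2 - (41/2)x - 14
D f = -(21/4)x^6 - 6x^5 - 5x^4 - 24x^3
Δ D f = -(63/2)x^5 - (435/4)x^4 - 185x^3 - (963/4)x^2 - (307/2)x - 161/4
(∇ Δ + Δ D) f = -63x^5 - (555/4)x^4 - (515/2)x^3 - (1371/4)x^2 - 174x - 217/4


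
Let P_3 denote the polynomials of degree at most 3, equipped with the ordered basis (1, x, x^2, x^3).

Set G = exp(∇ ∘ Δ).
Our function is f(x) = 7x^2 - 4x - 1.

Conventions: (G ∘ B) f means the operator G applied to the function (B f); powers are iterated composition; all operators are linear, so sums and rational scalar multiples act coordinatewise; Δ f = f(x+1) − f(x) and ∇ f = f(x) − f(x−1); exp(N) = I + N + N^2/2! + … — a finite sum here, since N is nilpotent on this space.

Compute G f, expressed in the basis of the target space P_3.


the image equals g(x) = 7x^2 - 4x + 13

order-1 term: 14
the series for exp(∇ ∘ Δ) f terminates at order 1
exp(∇ ∘ Δ) f = 7x^2 - 4x + 13


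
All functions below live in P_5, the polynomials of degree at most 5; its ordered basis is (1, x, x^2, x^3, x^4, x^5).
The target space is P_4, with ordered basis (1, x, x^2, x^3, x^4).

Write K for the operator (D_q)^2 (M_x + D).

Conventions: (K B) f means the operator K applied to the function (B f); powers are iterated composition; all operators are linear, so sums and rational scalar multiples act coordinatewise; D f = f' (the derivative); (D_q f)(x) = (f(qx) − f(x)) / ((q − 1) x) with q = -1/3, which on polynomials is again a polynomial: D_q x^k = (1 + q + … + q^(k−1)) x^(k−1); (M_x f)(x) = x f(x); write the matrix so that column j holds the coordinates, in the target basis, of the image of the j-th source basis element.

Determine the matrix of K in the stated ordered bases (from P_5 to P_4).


the matrix is [[0, 2/3, 0, 2, 0, 0]; [0, 0, 14/27, 0, 56/27, 0]; [0, 0, 0, 140/243, 0, 700/243]; [0, 0, 0, 0, 1220/2187, 0]; [0, 0, 0, 0, 0, 11102/19683]] (rows listed top to bottom)

image of 1: 0
image of x: 2/3
image of x^2: (14/27)x
image of x^3: (140/243)x^2 + 2
image of x^4: (1220/2187)x^3 + (56/27)x
image of x^5: (11102/19683)x^4 + (700/243)x^2
each image's coordinates form column j of the matrix


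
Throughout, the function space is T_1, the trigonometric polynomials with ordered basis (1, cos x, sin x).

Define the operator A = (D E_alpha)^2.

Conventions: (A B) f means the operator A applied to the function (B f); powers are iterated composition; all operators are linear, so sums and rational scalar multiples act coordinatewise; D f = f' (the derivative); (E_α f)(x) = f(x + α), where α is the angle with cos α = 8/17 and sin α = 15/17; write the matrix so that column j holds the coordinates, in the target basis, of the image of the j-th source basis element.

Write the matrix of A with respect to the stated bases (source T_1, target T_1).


image of 1: 0
image of cos x: (161/289)cos x + (240/289)sin x
image of sin x: -(240/289)cos x + (161/289)sin x
each image's coordinates form column j of the matrix

the matrix is [[0, 0, 0]; [0, 161/289, -240/289]; [0, 240/289, 161/289]] (rows listed top to bottom)


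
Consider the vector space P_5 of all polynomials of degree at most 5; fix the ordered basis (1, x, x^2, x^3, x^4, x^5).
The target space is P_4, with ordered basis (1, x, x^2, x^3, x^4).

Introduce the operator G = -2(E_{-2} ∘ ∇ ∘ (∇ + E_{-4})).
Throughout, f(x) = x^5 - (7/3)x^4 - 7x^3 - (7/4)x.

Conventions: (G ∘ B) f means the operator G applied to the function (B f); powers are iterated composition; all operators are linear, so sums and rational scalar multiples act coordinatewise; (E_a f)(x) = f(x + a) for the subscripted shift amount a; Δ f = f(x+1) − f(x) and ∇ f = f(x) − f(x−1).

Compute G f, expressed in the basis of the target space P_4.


the image equals g(x) = -10x^4 + (716/3)x^3 - 2446x^2 + (34568/3)x - 120215/6

∇ f = 5x^4 - (58/3)x^3 + 3x^2 + (20/3)x - 65/12
E_{-4} f = x^5 - (67/3)x^4 + (571/3)x^3 - 780x^2 + (18475/12)x - 3499/3
(∇ + E_{-4}) f = x^5 - (52/3)x^4 + 171x^3 - 777x^2 + (6185/4)x - 4687/4
∇ (∇ + E_{-4}) f = 5x^4 - (238/3)x^3 + 627x^2 - (6424/3)x + 30151/12
E_{-2} ∇ (∇ + E_{-4}) f = 5x^4 - (358/3)x^3 + 1223x^2 - (17284/3)x + 120215/12
(-2(E_{-2} ∘ ∇ ∘ (∇ + E_{-4}))) f = -10x^4 + (716/3)x^3 - 2446x^2 + (34568/3)x - 120215/6


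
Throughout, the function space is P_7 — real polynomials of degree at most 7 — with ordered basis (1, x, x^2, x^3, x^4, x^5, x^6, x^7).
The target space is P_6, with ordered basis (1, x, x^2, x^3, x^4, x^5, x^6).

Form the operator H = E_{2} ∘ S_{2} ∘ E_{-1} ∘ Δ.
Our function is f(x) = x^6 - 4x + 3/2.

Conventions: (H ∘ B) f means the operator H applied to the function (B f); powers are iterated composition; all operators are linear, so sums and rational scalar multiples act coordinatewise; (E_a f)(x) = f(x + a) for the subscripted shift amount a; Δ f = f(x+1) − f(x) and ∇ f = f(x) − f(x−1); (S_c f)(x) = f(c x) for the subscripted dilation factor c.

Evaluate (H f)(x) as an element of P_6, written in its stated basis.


Δ f = 6x^5 + 15x^4 + 20x^3 + 15x^2 + 6x - 3
E_{-1} Δ f = 6x^5 - 15x^4 + 20x^3 - 15x^2 + 6x - 5
S_{2} E_{-1} Δ f = 192x^5 - 240x^4 + 160x^3 - 60x^2 + 12x - 5
E_{2} S_{2} E_{-1} Δ f = 192x^5 + 1680x^4 + 5920x^3 + 10500x^2 + 9372x + 3363

g(x) = 192x^5 + 1680x^4 + 5920x^3 + 10500x^2 + 9372x + 3363


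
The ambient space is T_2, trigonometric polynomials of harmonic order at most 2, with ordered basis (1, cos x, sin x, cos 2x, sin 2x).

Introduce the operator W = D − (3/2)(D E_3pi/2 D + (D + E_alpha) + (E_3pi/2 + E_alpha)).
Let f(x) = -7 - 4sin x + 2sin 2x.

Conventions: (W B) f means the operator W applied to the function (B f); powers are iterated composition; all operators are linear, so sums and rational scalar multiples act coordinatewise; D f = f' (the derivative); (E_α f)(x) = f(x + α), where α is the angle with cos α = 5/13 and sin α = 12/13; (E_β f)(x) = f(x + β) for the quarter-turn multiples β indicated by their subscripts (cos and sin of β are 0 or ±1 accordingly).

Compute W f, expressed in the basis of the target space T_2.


D f = -4cos x + 4cos 2x
D f = -4cos x + 4cos 2x
E_3pi/2 D f = -4sin x - 4cos 2x
D E_3pi/2 D f = -4cos x + 8sin 2x
D f = -4cos x + 4cos 2x
E_alpha f = -7 - (48/13)cos x - (20/13)sin x + (240/169)cos 2x - (238/169)sin 2x
(D + E_alpha) f = -7 - (100/13)cos x - (20/13)sin x + (916/169)cos 2x - (238/169)sin 2x
E_3pi/2 f = -7 + 4cos x - 2sin 2x
E_alpha f = -7 - (48/13)cos x - (20/13)sin x + (240/169)cos 2x - (238/169)sin 2x
(E_3pi/2 + E_alpha) f = -14 + (4/13)cos x - (20/13)sin x + (240/169)cos 2x - (576/169)sin 2x
(D E_3pi/2 D + (D + E_alpha) + (E_3pi/2 + E_alpha)) f = -21 - (148/13)cos x - (40/13)sin x + (1156/169)cos 2x + (538/169)sin 2x
(-(3/2)(D E_3pi/2 D + (D + E_alpha) + (E_3pi/2 + E_alpha))) f = 63/2 + (222/13)cos x + (60/13)sin x - (1734/169)cos 2x - (807/169)sin 2x
(D − (3/2)(D E_3pi/2 D + (D + E_alpha) + (E_3pi/2 + E_alpha))) f = 63/2 + (170/13)cos x + (60/13)sin x - (1058/169)cos 2x - (807/169)sin 2x

the result is g(x) = 63/2 + (170/13)cos x + (60/13)sin x - (1058/169)cos 2x - (807/169)sin 2x


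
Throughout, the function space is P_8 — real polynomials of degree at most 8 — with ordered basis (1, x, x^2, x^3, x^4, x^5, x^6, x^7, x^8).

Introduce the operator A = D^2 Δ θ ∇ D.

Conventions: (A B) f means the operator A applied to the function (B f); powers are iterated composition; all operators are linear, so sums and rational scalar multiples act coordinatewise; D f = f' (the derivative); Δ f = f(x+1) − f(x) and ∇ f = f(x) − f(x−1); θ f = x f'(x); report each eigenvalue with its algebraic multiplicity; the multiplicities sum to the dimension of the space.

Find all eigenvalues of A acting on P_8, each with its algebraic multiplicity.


image of 1: 0
image of x: 0
image of x^2: 0
image of x^3: 0
image of x^4: 0
image of x^5: 360
image of x^6: 2880x + 360
image of x^7: 12600x^2 + 2520x + 1680
image of x^8: 40320x^3 + 10080x^2 + 16800x + 1680
the matrix is upper triangular; its diagonal is (0, 0, 0, 0, 0, 0, 0, 0, 0)
for a triangular matrix the eigenvalues are the diagonal entries, with algebraic multiplicity their repetition count

λ = 0 (multiplicity 9)


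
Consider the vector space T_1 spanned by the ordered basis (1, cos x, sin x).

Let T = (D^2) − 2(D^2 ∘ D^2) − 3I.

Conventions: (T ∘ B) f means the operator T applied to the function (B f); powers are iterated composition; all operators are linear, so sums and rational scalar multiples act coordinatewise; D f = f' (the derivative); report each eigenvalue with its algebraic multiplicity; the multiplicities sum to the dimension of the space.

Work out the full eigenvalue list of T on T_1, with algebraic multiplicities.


λ = -6 (multiplicity 2), λ = -3 (multiplicity 1)

image of 1: -3
image of cos x: -6cos x
image of sin x: -6sin x
the matrix is diagonal; its diagonal is (-3, -6, -6)
for a triangular matrix the eigenvalues are the diagonal entries, with algebraic multiplicity their repetition count


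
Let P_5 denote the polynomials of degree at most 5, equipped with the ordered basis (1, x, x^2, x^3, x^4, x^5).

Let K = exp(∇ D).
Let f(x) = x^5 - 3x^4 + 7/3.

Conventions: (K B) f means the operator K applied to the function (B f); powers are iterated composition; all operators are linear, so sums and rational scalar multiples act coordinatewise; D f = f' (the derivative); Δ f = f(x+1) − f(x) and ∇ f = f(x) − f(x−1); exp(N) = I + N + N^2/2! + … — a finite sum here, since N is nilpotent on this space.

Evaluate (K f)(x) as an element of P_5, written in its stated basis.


the result is g(x) = x^5 - 3x^4 + 20x^3 - 66x^2 + 116x - 332/3

order-1 term: 20x^3 - 66x^2 + 56x - 17
order-2 term: 60x - 96
the series for exp(∇ D) f terminates at order 2
exp(∇ D) f = x^5 - 3x^4 + 20x^3 - 66x^2 + 116x - 332/3


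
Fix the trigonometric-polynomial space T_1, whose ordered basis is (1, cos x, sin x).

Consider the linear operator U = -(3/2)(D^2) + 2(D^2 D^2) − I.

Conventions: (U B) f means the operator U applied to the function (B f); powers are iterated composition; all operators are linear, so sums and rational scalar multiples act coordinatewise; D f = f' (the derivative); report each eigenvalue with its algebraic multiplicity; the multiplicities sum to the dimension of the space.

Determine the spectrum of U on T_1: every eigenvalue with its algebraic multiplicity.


λ = -1 (multiplicity 1), λ = 5/2 (multiplicity 2)

image of 1: -1
image of cos x: (5/2)cos x
image of sin x: (5/2)sin x
the matrix is diagonal; its diagonal is (-1, 5/2, 5/2)
for a triangular matrix the eigenvalues are the diagonal entries, with algebraic multiplicity their repetition count


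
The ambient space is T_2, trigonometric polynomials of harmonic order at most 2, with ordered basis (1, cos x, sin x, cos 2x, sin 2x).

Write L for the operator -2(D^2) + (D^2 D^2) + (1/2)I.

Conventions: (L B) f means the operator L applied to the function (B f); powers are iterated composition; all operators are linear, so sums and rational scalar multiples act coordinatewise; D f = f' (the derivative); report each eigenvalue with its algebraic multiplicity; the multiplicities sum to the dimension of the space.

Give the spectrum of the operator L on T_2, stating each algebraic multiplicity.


λ = 1/2 (multiplicity 1), λ = 7/2 (multiplicity 2), λ = 49/2 (multiplicity 2)

image of 1: 1/2
image of cos x: (7/2)cos x
image of sin x: (7/2)sin x
image of cos 2x: (49/2)cos 2x
image of sin 2x: (49/2)sin 2x
the matrix is diagonal; its diagonal is (1/2, 7/2, 7/2, 49/2, 49/2)
for a triangular matrix the eigenvalues are the diagonal entries, with algebraic multiplicity their repetition count


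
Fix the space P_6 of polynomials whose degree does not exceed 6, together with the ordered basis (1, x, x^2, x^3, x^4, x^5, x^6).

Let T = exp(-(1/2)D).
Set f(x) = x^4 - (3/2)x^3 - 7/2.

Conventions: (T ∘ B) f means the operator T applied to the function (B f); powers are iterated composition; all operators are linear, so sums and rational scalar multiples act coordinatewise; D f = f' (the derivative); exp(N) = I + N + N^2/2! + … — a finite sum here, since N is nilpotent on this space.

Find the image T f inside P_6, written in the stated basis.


order-1 term: -2x^3 + (9/4)x^2
order-2 term: (3/2)x^2 - (9/8)x
order-3 term: -(1/2)x + 3/16
order-4 term: 1/16
the series for exp(-(1/2)D) f terminates at order 4
exp(-(1/2)D) f = x^4 - (7/2)x^3 + (15/4)x^2 - (13/8)x - 13/4

g(x) = x^4 - (7/2)x^3 + (15/4)x^2 - (13/8)x - 13/4


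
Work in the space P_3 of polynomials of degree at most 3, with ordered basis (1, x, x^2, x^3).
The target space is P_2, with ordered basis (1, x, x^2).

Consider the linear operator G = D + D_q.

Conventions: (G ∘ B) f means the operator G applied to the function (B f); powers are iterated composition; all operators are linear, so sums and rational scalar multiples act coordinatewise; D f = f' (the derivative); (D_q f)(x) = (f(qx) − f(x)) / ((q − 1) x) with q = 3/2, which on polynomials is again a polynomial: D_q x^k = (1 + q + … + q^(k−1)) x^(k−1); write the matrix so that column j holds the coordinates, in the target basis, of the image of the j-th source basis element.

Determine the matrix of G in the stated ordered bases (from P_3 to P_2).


the matrix is [[0, 2, 0, 0]; [0, 0, 9/2, 0]; [0, 0, 0, 31/4]] (rows listed top to bottom)

image of 1: 0
image of x: 2
image of x^2: (9/2)x
image of x^3: (31/4)x^2
each image's coordinates form column j of the matrix


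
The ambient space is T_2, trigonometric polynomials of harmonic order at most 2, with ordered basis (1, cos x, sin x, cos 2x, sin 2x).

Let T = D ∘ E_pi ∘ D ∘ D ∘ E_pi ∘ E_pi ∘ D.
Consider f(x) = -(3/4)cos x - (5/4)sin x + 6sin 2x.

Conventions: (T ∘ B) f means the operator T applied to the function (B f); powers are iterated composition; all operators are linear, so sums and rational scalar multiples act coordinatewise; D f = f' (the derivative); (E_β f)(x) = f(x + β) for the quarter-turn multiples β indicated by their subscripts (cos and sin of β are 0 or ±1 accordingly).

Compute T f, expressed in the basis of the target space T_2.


D f = -(5/4)cos x + (3/4)sin x + 12cos 2x
E_pi D f = (5/4)cos x - (3/4)sin x + 12cos 2x
E_pi E_pi D f = -(5/4)cos x + (3/4)sin x + 12cos 2x
D E_pi E_pi D f = (3/4)cos x + (5/4)sin x - 24sin 2x
D D E_pi E_pi D f = (5/4)cos x - (3/4)sin x - 48cos 2x
E_pi D D E_pi E_pi D f = -(5/4)cos x + (3/4)sin x - 48cos 2x
D (E_pi ∘ D ∘ D ∘ E_pi ∘ E_pi) D f = (3/4)cos x + (5/4)sin x + 96sin 2x

the image equals g(x) = (3/4)cos x + (5/4)sin x + 96sin 2x


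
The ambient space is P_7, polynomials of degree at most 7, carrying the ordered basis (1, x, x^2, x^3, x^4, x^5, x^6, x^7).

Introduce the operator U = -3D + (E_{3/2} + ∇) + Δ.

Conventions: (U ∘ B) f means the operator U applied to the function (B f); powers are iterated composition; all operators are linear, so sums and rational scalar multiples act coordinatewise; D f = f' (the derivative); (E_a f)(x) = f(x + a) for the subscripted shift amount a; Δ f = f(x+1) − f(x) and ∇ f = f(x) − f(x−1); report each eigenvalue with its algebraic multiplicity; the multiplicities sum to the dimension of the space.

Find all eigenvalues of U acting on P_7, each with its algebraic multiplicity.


λ = 1 (multiplicity 8)

image of 1: 1
image of x: x + 1/2
image of x^2: x^2 + x + 9/4
image of x^3: x^3 + (3/2)x^2 + (27/4)x + 43/8
image of x^4: x^4 + 2x^3 + (27/2)x^2 + (43/2)x + 81/16
image of x^5: x^5 + (5/2)x^4 + (45/2)x^3 + (215/4)x^2 + (405/16)x + 307/32
image of x^6: x^6 + 3x^5 + (135/4)x^4 + (215/2)x^3 + (1215/16)x^2 + (921/16)x + 729/64
image of x^7: x^7 + (7/2)x^6 + (189/4)x^5 + (1505/8)x^4 + (2835/16)x^3 + (6447/32)x^2 + (5103/64)x + 2443/128
the matrix is upper triangular; its diagonal is (1, 1, 1, 1, 1, 1, 1, 1)
for a triangular matrix the eigenvalues are the diagonal entries, with algebraic multiplicity their repetition count
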